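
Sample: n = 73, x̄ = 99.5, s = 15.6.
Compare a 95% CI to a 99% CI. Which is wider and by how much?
99% CI is wider by 2.38

df = 72
95% CI: t* = 1.993, (95.86, 103.14), width = 2 · t* · s/√n = 7.28
99% CI: t* = 2.646, (94.67, 104.33), width = 2 · t* · s/√n = 9.66

The 99% CI is wider by 9.66 - 7.28 = 2.38.
Higher confidence requires a wider interval.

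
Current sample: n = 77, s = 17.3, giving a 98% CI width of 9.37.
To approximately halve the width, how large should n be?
n ≈ 308

CI width ∝ 1/√n
To reduce width by factor 2, need √n to grow by 2 → need 2² = 4 times as many samples.

Current: n = 77, width = 9.37
New: n = 308, width ≈ 4.61

Width reduced by factor of 9.37/4.61 = 2.03.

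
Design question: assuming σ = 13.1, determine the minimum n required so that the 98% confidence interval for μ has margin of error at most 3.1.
n ≥ 97

For margin E ≤ 3.1:
n ≥ (z* · σ / E)²
n ≥ (2.326 · 13.1 / 3.1)²
n ≥ 96.61

Minimum n = 97 (rounding up)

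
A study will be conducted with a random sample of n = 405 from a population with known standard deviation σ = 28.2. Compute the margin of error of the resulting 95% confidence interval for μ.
Margin of error = 2.75

Margin of error = z* · σ/√n
= 1.960 · 28.2/√405
= 1.960 · 28.2/20.1246
= 2.75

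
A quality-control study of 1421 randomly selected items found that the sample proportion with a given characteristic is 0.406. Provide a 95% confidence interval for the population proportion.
(0.380, 0.432)

Proportion CI:
SE = √(p̂(1-p̂)/n) = √(0.406 · 0.594 / 1421) = 0.01303

z* = 1.960
Margin = z* · SE = 1.960 · 0.01303 = 0.0255

CI: 0.406 ± 0.0255 = (0.380, 0.432)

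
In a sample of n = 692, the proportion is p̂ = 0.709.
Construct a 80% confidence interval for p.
(0.687, 0.731)

Proportion CI:
SE = √(p̂(1-p̂)/n) = √(0.709 · 0.291 / 692) = 0.01727

z* = 1.282
Margin = z* · SE = 1.282 · 0.01727 = 0.0221

CI: 0.709 ± 0.0221 = (0.687, 0.731)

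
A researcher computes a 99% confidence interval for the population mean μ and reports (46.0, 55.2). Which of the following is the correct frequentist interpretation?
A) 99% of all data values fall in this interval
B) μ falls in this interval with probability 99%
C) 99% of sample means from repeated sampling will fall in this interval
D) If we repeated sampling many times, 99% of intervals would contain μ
D

A) Wrong — a CI is about the parameter μ, not individual data values.
B) Wrong — μ is fixed; the randomness lives in the interval, not in μ.
C) Wrong — coverage applies to intervals containing μ, not to future x̄ values.
D) Correct — this is the frequentist long-run coverage interpretation.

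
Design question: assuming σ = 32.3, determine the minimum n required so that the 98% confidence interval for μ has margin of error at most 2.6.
n ≥ 835

For margin E ≤ 2.6:
n ≥ (z* · σ / E)²
n ≥ (2.326 · 32.3 / 2.6)²
n ≥ 834.98

Minimum n = 835 (rounding up)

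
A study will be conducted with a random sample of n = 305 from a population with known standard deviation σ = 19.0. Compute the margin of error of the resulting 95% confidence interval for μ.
Margin of error = 2.13

Margin of error = z* · σ/√n
= 1.960 · 19.0/√305
= 1.960 · 19.0/17.4642
= 2.13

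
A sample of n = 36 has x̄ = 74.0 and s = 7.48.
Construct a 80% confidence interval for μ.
(72.37, 75.63)

t-interval (σ unknown):
df = n - 1 = 35
t* = 1.306 for 80% confidence

Margin of error = t* · s/√n = 1.306 · 7.48/√36 = 1.63

CI: (72.37, 75.63)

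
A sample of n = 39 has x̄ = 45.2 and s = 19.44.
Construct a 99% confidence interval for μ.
(36.76, 53.64)

t-interval (σ unknown):
df = n - 1 = 38
t* = 2.712 for 99% confidence

Margin of error = t* · s/√n = 2.712 · 19.44/√39 = 8.44

CI: (36.76, 53.64)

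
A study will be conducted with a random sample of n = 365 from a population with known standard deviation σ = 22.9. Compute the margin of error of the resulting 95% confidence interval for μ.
Margin of error = 2.35

Margin of error = z* · σ/√n
= 1.960 · 22.9/√365
= 1.960 · 22.9/19.1050
= 2.35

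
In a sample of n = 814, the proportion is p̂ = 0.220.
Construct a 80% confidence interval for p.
(0.201, 0.239)

Proportion CI:
SE = √(p̂(1-p̂)/n) = √(0.220 · 0.780 / 814) = 0.01452

z* = 1.282
Margin = z* · SE = 1.282 · 0.01452 = 0.0186

CI: 0.220 ± 0.0186 = (0.201, 0.239)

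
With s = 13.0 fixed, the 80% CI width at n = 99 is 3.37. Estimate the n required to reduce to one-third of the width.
n ≈ 891

CI width ∝ 1/√n
To reduce width by factor 3, need √n to grow by 3 → need 3² = 9 times as many samples.

Current: n = 99, width = 3.37
New: n = 891, width ≈ 1.12

Width reduced by factor of 3.37/1.12 = 3.01.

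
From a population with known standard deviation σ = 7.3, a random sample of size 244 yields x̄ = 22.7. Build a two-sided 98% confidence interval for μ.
(21.61, 23.79)

z-interval (σ known):
z* = 2.326 for 98% confidence

Margin of error = z* · σ/√n = 2.326 · 7.3/√244 = 1.09

CI: (22.7 - 1.09, 22.7 + 1.09) = (21.61, 23.79)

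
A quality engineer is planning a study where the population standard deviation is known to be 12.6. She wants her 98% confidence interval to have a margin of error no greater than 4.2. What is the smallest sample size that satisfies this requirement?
n ≥ 49

For margin E ≤ 4.2:
n ≥ (z* · σ / E)²
n ≥ (2.326 · 12.6 / 4.2)²
n ≥ 48.69

Minimum n = 49 (rounding up)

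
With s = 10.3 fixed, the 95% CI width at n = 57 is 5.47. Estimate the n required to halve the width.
n ≈ 228

CI width ∝ 1/√n
To reduce width by factor 2, need √n to grow by 2 → need 2² = 4 times as many samples.

Current: n = 57, width = 5.47
New: n = 228, width ≈ 2.69

Width reduced by factor of 5.47/2.69 = 2.03.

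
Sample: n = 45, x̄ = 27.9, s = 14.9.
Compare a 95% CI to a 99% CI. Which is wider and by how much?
99% CI is wider by 3.01

df = 44
95% CI: t* = 2.015, (23.42, 32.38), width = 2 · t* · s/√n = 8.95
99% CI: t* = 2.692, (21.92, 33.88), width = 2 · t* · s/√n = 11.96

The 99% CI is wider by 11.96 - 8.95 = 3.01.
Higher confidence requires a wider interval.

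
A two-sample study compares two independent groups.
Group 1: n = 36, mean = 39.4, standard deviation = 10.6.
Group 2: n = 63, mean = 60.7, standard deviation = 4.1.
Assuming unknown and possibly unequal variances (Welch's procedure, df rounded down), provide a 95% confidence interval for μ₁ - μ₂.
(-25.02, -17.58)

Difference: x̄₁ - x̄₂ = -21.30
SE = √(s₁²/n₁ + s₂²/n₂) = √(10.6²/36 + 4.1²/63) = 1.8406
df = 41.07 → 41 (Welch–Satterthwaite, rounded down)
t* = 2.020

CI: -21.30 ± 2.020 · 1.8406 = -21.30 ± 3.72 = (-25.02, -17.58)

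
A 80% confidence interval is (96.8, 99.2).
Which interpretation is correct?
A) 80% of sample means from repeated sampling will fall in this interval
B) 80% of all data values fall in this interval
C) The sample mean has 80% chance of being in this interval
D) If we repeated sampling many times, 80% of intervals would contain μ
D

A) Wrong — coverage applies to intervals containing μ, not to future x̄ values.
B) Wrong — a CI is about the parameter μ, not individual data values.
C) Wrong — x̄ is observed and sits in the interval by construction.
D) Correct — this is the frequentist long-run coverage interpretation.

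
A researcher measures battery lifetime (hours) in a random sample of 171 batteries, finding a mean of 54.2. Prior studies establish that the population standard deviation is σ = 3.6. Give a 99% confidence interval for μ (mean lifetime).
(53.49, 54.91)

z-interval (σ known):
z* = 2.576 for 99% confidence

Margin of error = z* · σ/√n = 2.576 · 3.6/√171 = 0.71

CI: (54.2 - 0.71, 54.2 + 0.71) = (53.49, 54.91)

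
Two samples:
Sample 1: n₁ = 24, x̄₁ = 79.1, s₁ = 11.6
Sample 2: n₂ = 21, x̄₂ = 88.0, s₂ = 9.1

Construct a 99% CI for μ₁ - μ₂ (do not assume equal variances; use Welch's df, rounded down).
(-17.24, -0.56)

Difference: x̄₁ - x̄₂ = -8.90
SE = √(s₁²/n₁ + s₂²/n₂) = √(11.6²/24 + 9.1²/21) = 3.0903
df = 42.53 → 42 (Welch–Satterthwaite, rounded down)
t* = 2.698

CI: -8.90 ± 2.698 · 3.0903 = -8.90 ± 8.34 = (-17.24, -0.56)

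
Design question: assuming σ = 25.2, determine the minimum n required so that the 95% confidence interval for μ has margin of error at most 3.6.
n ≥ 189

For margin E ≤ 3.6:
n ≥ (z* · σ / E)²
n ≥ (1.960 · 25.2 / 3.6)²
n ≥ 188.24

Minimum n = 189 (rounding up)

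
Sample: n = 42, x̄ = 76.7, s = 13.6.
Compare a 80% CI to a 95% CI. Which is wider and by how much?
95% CI is wider by 3.01

df = 41
80% CI: t* = 1.303, (73.97, 79.43), width = 2 · t* · s/√n = 5.47
95% CI: t* = 2.020, (72.46, 80.94), width = 2 · t* · s/√n = 8.48

The 95% CI is wider by 8.48 - 5.47 = 3.01.
Higher confidence requires a wider interval.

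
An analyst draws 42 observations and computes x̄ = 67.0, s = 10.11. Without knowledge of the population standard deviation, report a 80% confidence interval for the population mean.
(64.97, 69.03)

t-interval (σ unknown):
df = n - 1 = 41
t* = 1.303 for 80% confidence

Margin of error = t* · s/√n = 1.303 · 10.11/√42 = 2.03

CI: (64.97, 69.03)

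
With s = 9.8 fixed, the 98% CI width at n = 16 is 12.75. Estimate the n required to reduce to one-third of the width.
n ≈ 144

CI width ∝ 1/√n
To reduce width by factor 3, need √n to grow by 3 → need 3² = 9 times as many samples.

Current: n = 16, width = 12.75
New: n = 144, width ≈ 3.84

Width reduced by factor of 12.75/3.84 = 3.32.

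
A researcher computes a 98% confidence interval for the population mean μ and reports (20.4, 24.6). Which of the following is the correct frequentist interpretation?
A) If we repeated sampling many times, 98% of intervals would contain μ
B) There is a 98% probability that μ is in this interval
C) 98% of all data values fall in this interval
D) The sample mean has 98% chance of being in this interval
A

A) Correct — this is the frequentist long-run coverage interpretation.
B) Wrong — μ is fixed; the randomness lives in the interval, not in μ.
C) Wrong — a CI is about the parameter μ, not individual data values.
D) Wrong — x̄ is observed and sits in the interval by construction.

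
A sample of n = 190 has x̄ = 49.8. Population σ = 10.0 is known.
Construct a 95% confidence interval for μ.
(48.38, 51.22)

z-interval (σ known):
z* = 1.960 for 95% confidence

Margin of error = z* · σ/√n = 1.960 · 10.0/√190 = 1.42

CI: (49.8 - 1.42, 49.8 + 1.42) = (48.38, 51.22)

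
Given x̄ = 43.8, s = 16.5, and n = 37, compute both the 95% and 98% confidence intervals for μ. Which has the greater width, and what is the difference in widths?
98% CI is wider by 2.20

df = 36
95% CI: t* = 2.028, (38.30, 49.30), width = 2 · t* · s/√n = 11.00
98% CI: t* = 2.434, (37.20, 50.40), width = 2 · t* · s/√n = 13.20

The 98% CI is wider by 13.20 - 11.00 = 2.20.
Higher confidence requires a wider interval.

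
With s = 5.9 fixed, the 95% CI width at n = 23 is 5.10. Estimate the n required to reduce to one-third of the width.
n ≈ 207

CI width ∝ 1/√n
To reduce width by factor 3, need √n to grow by 3 → need 3² = 9 times as many samples.

Current: n = 23, width = 5.10
New: n = 207, width ≈ 1.62

Width reduced by factor of 5.10/1.62 = 3.15.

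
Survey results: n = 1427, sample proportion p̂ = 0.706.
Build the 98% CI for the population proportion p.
(0.678, 0.734)

Proportion CI:
SE = √(p̂(1-p̂)/n) = √(0.706 · 0.294 / 1427) = 0.01206

z* = 2.326
Margin = z* · SE = 2.326 · 0.01206 = 0.0281

CI: 0.706 ± 0.0281 = (0.678, 0.734)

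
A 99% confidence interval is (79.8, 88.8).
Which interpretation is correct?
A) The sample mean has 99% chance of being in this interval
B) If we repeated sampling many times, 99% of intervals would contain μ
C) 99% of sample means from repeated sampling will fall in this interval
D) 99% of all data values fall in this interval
B

A) Wrong — x̄ is observed and sits in the interval by construction.
B) Correct — this is the frequentist long-run coverage interpretation.
C) Wrong — coverage applies to intervals containing μ, not to future x̄ values.
D) Wrong — a CI is about the parameter μ, not individual data values.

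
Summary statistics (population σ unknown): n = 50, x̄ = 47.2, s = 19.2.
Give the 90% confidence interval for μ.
(42.65, 51.75)

t-interval (σ unknown):
df = n - 1 = 49
t* = 1.677 for 90% confidence

Margin of error = t* · s/√n = 1.677 · 19.2/√50 = 4.55

CI: (42.65, 51.75)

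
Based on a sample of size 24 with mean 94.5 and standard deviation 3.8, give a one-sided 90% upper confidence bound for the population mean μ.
μ ≤ 95.52

Upper bound (one-sided):
t* = 1.319 (one-sided for 90%)
Upper bound = x̄ + t* · s/√n = 94.5 + 1.319 · 3.8/√24 = 95.52

We are 90% confident that μ ≤ 95.52.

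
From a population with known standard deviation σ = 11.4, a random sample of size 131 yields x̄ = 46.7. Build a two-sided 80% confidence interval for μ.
(45.42, 47.98)

z-interval (σ known):
z* = 1.282 for 80% confidence

Margin of error = z* · σ/√n = 1.282 · 11.4/√131 = 1.28

CI: (46.7 - 1.28, 46.7 + 1.28) = (45.42, 47.98)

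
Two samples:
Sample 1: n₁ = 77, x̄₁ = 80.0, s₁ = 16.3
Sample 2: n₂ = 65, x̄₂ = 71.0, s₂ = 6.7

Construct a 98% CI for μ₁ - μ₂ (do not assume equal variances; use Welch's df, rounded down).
(4.19, 13.81)

Difference: x̄₁ - x̄₂ = 9.00
SE = √(s₁²/n₁ + s₂²/n₂) = √(16.3²/77 + 6.7²/65) = 2.0350
df = 104.50 → 104 (Welch–Satterthwaite, rounded down)
t* = 2.363

CI: 9.00 ± 2.363 · 2.0350 = 9.00 ± 4.81 = (4.19, 13.81)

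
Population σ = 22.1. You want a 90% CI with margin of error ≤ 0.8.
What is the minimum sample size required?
n ≥ 2066

For margin E ≤ 0.8:
n ≥ (z* · σ / E)²
n ≥ (1.645 · 22.1 / 0.8)²
n ≥ 2065.08

Minimum n = 2066 (rounding up)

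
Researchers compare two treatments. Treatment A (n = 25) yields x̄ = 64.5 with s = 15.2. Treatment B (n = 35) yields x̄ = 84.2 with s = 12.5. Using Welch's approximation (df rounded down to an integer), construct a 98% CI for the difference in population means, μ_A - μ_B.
(-28.63, -10.77)

Difference: x̄₁ - x̄₂ = -19.70
SE = √(s₁²/n₁ + s₂²/n₂) = √(15.2²/25 + 12.5²/35) = 3.7021
df = 45.32 → 45 (Welch–Satterthwaite, rounded down)
t* = 2.412

CI: -19.70 ± 2.412 · 3.7021 = -19.70 ± 8.93 = (-28.63, -10.77)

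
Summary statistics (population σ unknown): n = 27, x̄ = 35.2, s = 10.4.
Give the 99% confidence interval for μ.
(29.64, 40.76)

t-interval (σ unknown):
df = n - 1 = 26
t* = 2.779 for 99% confidence

Margin of error = t* · s/√n = 2.779 · 10.4/√27 = 5.56

CI: (29.64, 40.76)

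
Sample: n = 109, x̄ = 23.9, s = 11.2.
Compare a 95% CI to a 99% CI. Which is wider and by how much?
99% CI is wider by 1.38

df = 108
95% CI: t* = 1.982, (21.77, 26.03), width = 2 · t* · s/√n = 4.25
99% CI: t* = 2.622, (21.09, 26.71), width = 2 · t* · s/√n = 5.63

The 99% CI is wider by 5.63 - 4.25 = 1.38.
Higher confidence requires a wider interval.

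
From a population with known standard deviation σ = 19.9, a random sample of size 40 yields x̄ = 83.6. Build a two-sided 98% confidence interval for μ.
(76.28, 90.92)

z-interval (σ known):
z* = 2.326 for 98% confidence

Margin of error = z* · σ/√n = 2.326 · 19.9/√40 = 7.32

CI: (83.6 - 7.32, 83.6 + 7.32) = (76.28, 90.92)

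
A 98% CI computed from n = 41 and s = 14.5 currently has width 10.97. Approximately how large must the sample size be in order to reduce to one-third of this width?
n ≈ 369

CI width ∝ 1/√n
To reduce width by factor 3, need √n to grow by 3 → need 3² = 9 times as many samples.

Current: n = 41, width = 10.97
New: n = 369, width ≈ 3.53

Width reduced by factor of 10.97/3.53 = 3.11.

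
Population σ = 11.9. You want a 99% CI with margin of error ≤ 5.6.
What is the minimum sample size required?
n ≥ 30

For margin E ≤ 5.6:
n ≥ (z* · σ / E)²
n ≥ (2.576 · 11.9 / 5.6)²
n ≥ 29.96

Minimum n = 30 (rounding up)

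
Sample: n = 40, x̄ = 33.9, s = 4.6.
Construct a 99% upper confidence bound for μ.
μ ≤ 35.66

Upper bound (one-sided):
t* = 2.426 (one-sided for 99%)
Upper bound = x̄ + t* · s/√n = 33.9 + 2.426 · 4.6/√40 = 35.66

We are 99% confident that μ ≤ 35.66.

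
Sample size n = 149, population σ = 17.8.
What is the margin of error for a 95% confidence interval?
Margin of error = 2.86

Margin of error = z* · σ/√n
= 1.960 · 17.8/√149
= 1.960 · 17.8/12.2066
= 2.86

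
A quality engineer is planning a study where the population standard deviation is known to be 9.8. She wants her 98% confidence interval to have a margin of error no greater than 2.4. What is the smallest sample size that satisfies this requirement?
n ≥ 91

For margin E ≤ 2.4:
n ≥ (z* · σ / E)²
n ≥ (2.326 · 9.8 / 2.4)²
n ≥ 90.21

Minimum n = 91 (rounding up)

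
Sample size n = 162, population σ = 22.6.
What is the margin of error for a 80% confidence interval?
Margin of error = 2.28

Margin of error = z* · σ/√n
= 1.282 · 22.6/√162
= 1.282 · 22.6/12.7279
= 2.28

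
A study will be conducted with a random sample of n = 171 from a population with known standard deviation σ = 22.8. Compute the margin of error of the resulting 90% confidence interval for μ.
Margin of error = 2.87

Margin of error = z* · σ/√n
= 1.645 · 22.8/√171
= 1.645 · 22.8/13.0767
= 2.87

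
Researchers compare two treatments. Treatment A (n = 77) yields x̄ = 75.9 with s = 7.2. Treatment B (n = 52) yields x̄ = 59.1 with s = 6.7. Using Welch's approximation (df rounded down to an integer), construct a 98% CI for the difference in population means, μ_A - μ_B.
(13.87, 19.73)

Difference: x̄₁ - x̄₂ = 16.80
SE = √(s₁²/n₁ + s₂²/n₂) = √(7.2²/77 + 6.7²/52) = 1.2396
df = 114.74 → 114 (Welch–Satterthwaite, rounded down)
t* = 2.360

CI: 16.80 ± 2.360 · 1.2396 = 16.80 ± 2.93 = (13.87, 19.73)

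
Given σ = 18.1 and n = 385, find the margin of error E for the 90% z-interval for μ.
Margin of error = 1.52

Margin of error = z* · σ/√n
= 1.645 · 18.1/√385
= 1.645 · 18.1/19.6214
= 1.52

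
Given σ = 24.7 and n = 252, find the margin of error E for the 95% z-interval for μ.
Margin of error = 3.05

Margin of error = z* · σ/√n
= 1.960 · 24.7/√252
= 1.960 · 24.7/15.8745
= 3.05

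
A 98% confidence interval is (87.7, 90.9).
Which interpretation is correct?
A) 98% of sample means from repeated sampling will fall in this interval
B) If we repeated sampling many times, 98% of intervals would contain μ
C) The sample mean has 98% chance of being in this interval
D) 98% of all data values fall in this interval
B

A) Wrong — coverage applies to intervals containing μ, not to future x̄ values.
B) Correct — this is the frequentist long-run coverage interpretation.
C) Wrong — x̄ is observed and sits in the interval by construction.
D) Wrong — a CI is about the parameter μ, not individual data values.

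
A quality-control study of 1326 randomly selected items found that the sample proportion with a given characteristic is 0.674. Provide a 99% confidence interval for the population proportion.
(0.641, 0.707)

Proportion CI:
SE = √(p̂(1-p̂)/n) = √(0.674 · 0.326 / 1326) = 0.01287

z* = 2.576
Margin = z* · SE = 2.576 · 0.01287 = 0.0332

CI: 0.674 ± 0.0332 = (0.641, 0.707)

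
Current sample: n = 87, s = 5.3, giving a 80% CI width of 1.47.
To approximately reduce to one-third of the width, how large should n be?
n ≈ 783

CI width ∝ 1/√n
To reduce width by factor 3, need √n to grow by 3 → need 3² = 9 times as many samples.

Current: n = 87, width = 1.47
New: n = 783, width ≈ 0.49

Width reduced by factor of 1.47/0.49 = 3.00.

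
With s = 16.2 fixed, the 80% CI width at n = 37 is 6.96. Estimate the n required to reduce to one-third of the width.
n ≈ 333

CI width ∝ 1/√n
To reduce width by factor 3, need √n to grow by 3 → need 3² = 9 times as many samples.

Current: n = 37, width = 6.96
New: n = 333, width ≈ 2.28

Width reduced by factor of 6.96/2.28 = 3.05.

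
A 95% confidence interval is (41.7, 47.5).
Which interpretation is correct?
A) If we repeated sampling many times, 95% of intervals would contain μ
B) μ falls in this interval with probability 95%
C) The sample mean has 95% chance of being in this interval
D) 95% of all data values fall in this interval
A

A) Correct — this is the frequentist long-run coverage interpretation.
B) Wrong — μ is fixed; the randomness lives in the interval, not in μ.
C) Wrong — x̄ is observed and sits in the interval by construction.
D) Wrong — a CI is about the parameter μ, not individual data values.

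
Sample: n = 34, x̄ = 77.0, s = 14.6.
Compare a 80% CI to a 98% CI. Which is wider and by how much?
98% CI is wider by 5.69

df = 33
80% CI: t* = 1.308, (73.72, 80.28), width = 2 · t* · s/√n = 6.55
98% CI: t* = 2.445, (70.88, 83.12), width = 2 · t* · s/√n = 12.24

The 98% CI is wider by 12.24 - 6.55 = 5.69.
Higher confidence requires a wider interval.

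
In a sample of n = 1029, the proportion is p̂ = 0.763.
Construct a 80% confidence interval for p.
(0.746, 0.780)

Proportion CI:
SE = √(p̂(1-p̂)/n) = √(0.763 · 0.237 / 1029) = 0.01326

z* = 1.282
Margin = z* · SE = 1.282 · 0.01326 = 0.0170

CI: 0.763 ± 0.0170 = (0.746, 0.780)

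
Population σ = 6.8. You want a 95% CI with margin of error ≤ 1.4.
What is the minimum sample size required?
n ≥ 91

For margin E ≤ 1.4:
n ≥ (z* · σ / E)²
n ≥ (1.960 · 6.8 / 1.4)²
n ≥ 90.63

Minimum n = 91 (rounding up)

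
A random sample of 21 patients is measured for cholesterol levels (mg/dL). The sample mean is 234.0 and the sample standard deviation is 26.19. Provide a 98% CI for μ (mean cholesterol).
(219.55, 248.45)

t-interval (σ unknown):
df = n - 1 = 20
t* = 2.528 for 98% confidence

Margin of error = t* · s/√n = 2.528 · 26.19/√21 = 14.45

CI: (219.55, 248.45)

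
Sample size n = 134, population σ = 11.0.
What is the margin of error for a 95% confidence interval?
Margin of error = 1.86

Margin of error = z* · σ/√n
= 1.960 · 11.0/√134
= 1.960 · 11.0/11.5758
= 1.86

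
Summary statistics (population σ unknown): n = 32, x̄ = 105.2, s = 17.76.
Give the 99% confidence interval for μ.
(96.59, 113.81)

t-interval (σ unknown):
df = n - 1 = 31
t* = 2.744 for 99% confidence

Margin of error = t* · s/√n = 2.744 · 17.76/√32 = 8.61

CI: (96.59, 113.81)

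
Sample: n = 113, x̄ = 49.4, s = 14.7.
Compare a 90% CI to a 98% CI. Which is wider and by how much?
98% CI is wider by 1.94

df = 112
90% CI: t* = 1.659, (47.11, 51.69), width = 2 · t* · s/√n = 4.59
98% CI: t* = 2.360, (46.14, 52.66), width = 2 · t* · s/√n = 6.53

The 98% CI is wider by 6.53 - 4.59 = 1.94.
Higher confidence requires a wider interval.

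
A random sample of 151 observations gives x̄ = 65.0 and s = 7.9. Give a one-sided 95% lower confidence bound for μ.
μ ≥ 63.94

Lower bound (one-sided):
t* = 1.655 (one-sided for 95%)
Lower bound = x̄ - t* · s/√n = 65.0 - 1.655 · 7.9/√151 = 63.94

We are 95% confident that μ ≥ 63.94.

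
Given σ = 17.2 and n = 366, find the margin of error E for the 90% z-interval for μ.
Margin of error = 1.48

Margin of error = z* · σ/√n
= 1.645 · 17.2/√366
= 1.645 · 17.2/19.1311
= 1.48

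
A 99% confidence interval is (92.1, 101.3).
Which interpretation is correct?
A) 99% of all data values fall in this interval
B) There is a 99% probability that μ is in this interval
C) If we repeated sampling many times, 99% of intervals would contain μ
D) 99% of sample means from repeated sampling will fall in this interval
C

A) Wrong — a CI is about the parameter μ, not individual data values.
B) Wrong — μ is fixed; the randomness lives in the interval, not in μ.
C) Correct — this is the frequentist long-run coverage interpretation.
D) Wrong — coverage applies to intervals containing μ, not to future x̄ values.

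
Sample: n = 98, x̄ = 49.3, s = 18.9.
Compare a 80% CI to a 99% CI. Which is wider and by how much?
99% CI is wider by 5.10

df = 97
80% CI: t* = 1.290, (46.84, 51.76), width = 2 · t* · s/√n = 4.93
99% CI: t* = 2.627, (44.28, 54.32), width = 2 · t* · s/√n = 10.03

The 99% CI is wider by 10.03 - 4.93 = 5.10.
Higher confidence requires a wider interval.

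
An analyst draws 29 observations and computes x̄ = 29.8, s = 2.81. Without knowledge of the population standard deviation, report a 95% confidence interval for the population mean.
(28.73, 30.87)

t-interval (σ unknown):
df = n - 1 = 28
t* = 2.048 for 95% confidence

Margin of error = t* · s/√n = 2.048 · 2.81/√29 = 1.07

CI: (28.73, 30.87)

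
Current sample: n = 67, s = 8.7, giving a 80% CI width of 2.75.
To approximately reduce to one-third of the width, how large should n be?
n ≈ 603

CI width ∝ 1/√n
To reduce width by factor 3, need √n to grow by 3 → need 3² = 9 times as many samples.

Current: n = 67, width = 2.75
New: n = 603, width ≈ 0.91

Width reduced by factor of 2.75/0.91 = 3.02.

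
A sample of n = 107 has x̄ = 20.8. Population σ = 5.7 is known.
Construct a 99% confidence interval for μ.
(19.38, 22.22)

z-interval (σ known):
z* = 2.576 for 99% confidence

Margin of error = z* · σ/√n = 2.576 · 5.7/√107 = 1.42

CI: (20.8 - 1.42, 20.8 + 1.42) = (19.38, 22.22)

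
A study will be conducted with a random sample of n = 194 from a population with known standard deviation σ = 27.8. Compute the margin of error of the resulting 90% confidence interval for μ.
Margin of error = 3.28

Margin of error = z* · σ/√n
= 1.645 · 27.8/√194
= 1.645 · 27.8/13.9284
= 3.28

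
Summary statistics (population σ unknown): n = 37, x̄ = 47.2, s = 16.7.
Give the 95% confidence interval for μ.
(41.63, 52.77)

t-interval (σ unknown):
df = n - 1 = 36
t* = 2.028 for 95% confidence

Margin of error = t* · s/√n = 2.028 · 16.7/√37 = 5.57

CI: (41.63, 52.77)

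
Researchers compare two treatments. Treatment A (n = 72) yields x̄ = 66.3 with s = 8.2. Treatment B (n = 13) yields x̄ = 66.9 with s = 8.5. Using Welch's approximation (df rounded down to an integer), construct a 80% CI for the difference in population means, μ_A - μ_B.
(-4.01, 2.81)

Difference: x̄₁ - x̄₂ = -0.60
SE = √(s₁²/n₁ + s₂²/n₂) = √(8.2²/72 + 8.5²/13) = 2.5479
df = 16.29 → 16 (Welch–Satterthwaite, rounded down)
t* = 1.337

CI: -0.60 ± 1.337 · 2.5479 = -0.60 ± 3.41 = (-4.01, 2.81)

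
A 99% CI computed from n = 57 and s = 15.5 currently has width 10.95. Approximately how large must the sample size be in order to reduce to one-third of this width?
n ≈ 513

CI width ∝ 1/√n
To reduce width by factor 3, need √n to grow by 3 → need 3² = 9 times as many samples.

Current: n = 57, width = 10.95
New: n = 513, width ≈ 3.54

Width reduced by factor of 10.95/3.54 = 3.09.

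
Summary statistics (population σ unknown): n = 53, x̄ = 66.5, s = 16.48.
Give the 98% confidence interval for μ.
(61.07, 71.93)

t-interval (σ unknown):
df = n - 1 = 52
t* = 2.400 for 98% confidence

Margin of error = t* · s/√n = 2.400 · 16.48/√53 = 5.43

CI: (61.07, 71.93)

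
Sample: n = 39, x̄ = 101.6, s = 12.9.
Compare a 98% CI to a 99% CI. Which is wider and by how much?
99% CI is wider by 1.17

df = 38
98% CI: t* = 2.429, (96.58, 106.62), width = 2 · t* · s/√n = 10.03
99% CI: t* = 2.712, (96.00, 107.20), width = 2 · t* · s/√n = 11.20

The 99% CI is wider by 11.20 - 10.03 = 1.17.
Higher confidence requires a wider interval.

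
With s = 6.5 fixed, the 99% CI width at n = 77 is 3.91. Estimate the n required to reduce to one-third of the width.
n ≈ 693

CI width ∝ 1/√n
To reduce width by factor 3, need √n to grow by 3 → need 3² = 9 times as many samples.

Current: n = 77, width = 3.91
New: n = 693, width ≈ 1.28

Width reduced by factor of 3.91/1.28 = 3.05.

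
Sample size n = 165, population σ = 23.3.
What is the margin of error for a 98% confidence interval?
Margin of error = 4.22

Margin of error = z* · σ/√n
= 2.326 · 23.3/√165
= 2.326 · 23.3/12.8452
= 4.22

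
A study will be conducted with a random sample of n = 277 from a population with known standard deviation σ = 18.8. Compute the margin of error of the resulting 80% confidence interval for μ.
Margin of error = 1.45

Margin of error = z* · σ/√n
= 1.282 · 18.8/√277
= 1.282 · 18.8/16.6433
= 1.45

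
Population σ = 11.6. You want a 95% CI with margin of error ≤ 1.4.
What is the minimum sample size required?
n ≥ 264

For margin E ≤ 1.4:
n ≥ (z* · σ / E)²
n ≥ (1.960 · 11.6 / 1.4)²
n ≥ 263.74

Minimum n = 264 (rounding up)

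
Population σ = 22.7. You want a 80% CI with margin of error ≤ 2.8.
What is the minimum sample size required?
n ≥ 109

For margin E ≤ 2.8:
n ≥ (z* · σ / E)²
n ≥ (1.282 · 22.7 / 2.8)²
n ≥ 108.02

Minimum n = 109 (rounding up)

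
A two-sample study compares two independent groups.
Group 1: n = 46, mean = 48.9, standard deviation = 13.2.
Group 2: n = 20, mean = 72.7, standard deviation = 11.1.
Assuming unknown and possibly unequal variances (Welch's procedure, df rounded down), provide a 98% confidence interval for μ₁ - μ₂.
(-31.43, -16.17)

Difference: x̄₁ - x̄₂ = -23.80
SE = √(s₁²/n₁ + s₂²/n₂) = √(13.2²/46 + 11.1²/20) = 3.1541
df = 42.73 → 42 (Welch–Satterthwaite, rounded down)
t* = 2.418

CI: -23.80 ± 2.418 · 3.1541 = -23.80 ± 7.63 = (-31.43, -16.17)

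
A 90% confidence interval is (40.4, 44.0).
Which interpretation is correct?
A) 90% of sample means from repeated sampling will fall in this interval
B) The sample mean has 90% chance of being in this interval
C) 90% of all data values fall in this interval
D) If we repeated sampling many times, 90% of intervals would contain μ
D

A) Wrong — coverage applies to intervals containing μ, not to future x̄ values.
B) Wrong — x̄ is observed and sits in the interval by construction.
C) Wrong — a CI is about the parameter μ, not individual data values.
D) Correct — this is the frequentist long-run coverage interpretation.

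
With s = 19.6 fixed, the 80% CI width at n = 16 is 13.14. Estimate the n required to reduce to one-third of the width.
n ≈ 144

CI width ∝ 1/√n
To reduce width by factor 3, need √n to grow by 3 → need 3² = 9 times as many samples.

Current: n = 16, width = 13.14
New: n = 144, width ≈ 4.20

Width reduced by factor of 13.14/4.20 = 3.13.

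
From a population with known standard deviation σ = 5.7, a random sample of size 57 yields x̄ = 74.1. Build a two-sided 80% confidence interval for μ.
(73.13, 75.07)

z-interval (σ known):
z* = 1.282 for 80% confidence

Margin of error = z* · σ/√n = 1.282 · 5.7/√57 = 0.97

CI: (74.1 - 0.97, 74.1 + 0.97) = (73.13, 75.07)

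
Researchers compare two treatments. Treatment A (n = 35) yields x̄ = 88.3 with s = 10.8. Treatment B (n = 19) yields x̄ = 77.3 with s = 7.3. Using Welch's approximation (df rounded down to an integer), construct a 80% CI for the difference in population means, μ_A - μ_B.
(7.78, 14.22)

Difference: x̄₁ - x̄₂ = 11.00
SE = √(s₁²/n₁ + s₂²/n₂) = √(10.8²/35 + 7.3²/19) = 2.4774
df = 49.32 → 49 (Welch–Satterthwaite, rounded down)
t* = 1.299

CI: 11.00 ± 1.299 · 2.4774 = 11.00 ± 3.22 = (7.78, 14.22)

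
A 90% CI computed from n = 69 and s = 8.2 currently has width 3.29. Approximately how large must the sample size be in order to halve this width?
n ≈ 276

CI width ∝ 1/√n
To reduce width by factor 2, need √n to grow by 2 → need 2² = 4 times as many samples.

Current: n = 69, width = 3.29
New: n = 276, width ≈ 1.63

Width reduced by factor of 3.29/1.63 = 2.02.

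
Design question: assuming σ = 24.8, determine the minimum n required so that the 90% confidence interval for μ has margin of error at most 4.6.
n ≥ 79

For margin E ≤ 4.6:
n ≥ (z* · σ / E)²
n ≥ (1.645 · 24.8 / 4.6)²
n ≥ 78.65

Minimum n = 79 (rounding up)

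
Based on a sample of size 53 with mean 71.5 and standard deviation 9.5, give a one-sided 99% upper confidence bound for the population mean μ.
μ ≤ 74.63

Upper bound (one-sided):
t* = 2.400 (one-sided for 99%)
Upper bound = x̄ + t* · s/√n = 71.5 + 2.400 · 9.5/√53 = 74.63

We are 99% confident that μ ≤ 74.63.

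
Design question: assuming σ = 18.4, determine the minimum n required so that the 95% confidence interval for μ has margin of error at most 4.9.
n ≥ 55

For margin E ≤ 4.9:
n ≥ (z* · σ / E)²
n ≥ (1.960 · 18.4 / 4.9)²
n ≥ 54.17

Minimum n = 55 (rounding up)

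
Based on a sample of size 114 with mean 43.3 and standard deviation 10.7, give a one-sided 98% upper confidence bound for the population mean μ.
μ ≤ 45.38

Upper bound (one-sided):
t* = 2.078 (one-sided for 98%)
Upper bound = x̄ + t* · s/√n = 43.3 + 2.078 · 10.7/√114 = 45.38

We are 98% confident that μ ≤ 45.38.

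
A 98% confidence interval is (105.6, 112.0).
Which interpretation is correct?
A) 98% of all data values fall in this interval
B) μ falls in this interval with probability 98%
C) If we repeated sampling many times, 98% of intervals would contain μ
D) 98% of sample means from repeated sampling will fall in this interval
C

A) Wrong — a CI is about the parameter μ, not individual data values.
B) Wrong — μ is fixed; the randomness lives in the interval, not in μ.
C) Correct — this is the frequentist long-run coverage interpretation.
D) Wrong — coverage applies to intervals containing μ, not to future x̄ values.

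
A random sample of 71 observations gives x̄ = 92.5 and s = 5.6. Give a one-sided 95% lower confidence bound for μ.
μ ≥ 91.39

Lower bound (one-sided):
t* = 1.667 (one-sided for 95%)
Lower bound = x̄ - t* · s/√n = 92.5 - 1.667 · 5.6/√71 = 91.39

We are 95% confident that μ ≥ 91.39.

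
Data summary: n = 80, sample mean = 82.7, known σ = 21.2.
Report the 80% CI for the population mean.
(79.66, 85.74)

z-interval (σ known):
z* = 1.282 for 80% confidence

Margin of error = z* · σ/√n = 1.282 · 21.2/√80 = 3.04

CI: (82.7 - 3.04, 82.7 + 3.04) = (79.66, 85.74)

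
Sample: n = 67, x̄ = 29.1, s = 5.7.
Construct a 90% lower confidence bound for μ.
μ ≥ 28.20

Lower bound (one-sided):
t* = 1.295 (one-sided for 90%)
Lower bound = x̄ - t* · s/√n = 29.1 - 1.295 · 5.7/√67 = 28.20

We are 90% confident that μ ≥ 28.20.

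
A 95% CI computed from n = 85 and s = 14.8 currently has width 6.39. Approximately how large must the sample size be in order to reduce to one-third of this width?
n ≈ 765

CI width ∝ 1/√n
To reduce width by factor 3, need √n to grow by 3 → need 3² = 9 times as many samples.

Current: n = 85, width = 6.39
New: n = 765, width ≈ 2.10

Width reduced by factor of 6.39/2.10 = 3.04.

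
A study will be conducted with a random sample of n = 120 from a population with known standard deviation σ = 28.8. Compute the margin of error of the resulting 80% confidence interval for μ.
Margin of error = 3.37

Margin of error = z* · σ/√n
= 1.282 · 28.8/√120
= 1.282 · 28.8/10.9545
= 3.37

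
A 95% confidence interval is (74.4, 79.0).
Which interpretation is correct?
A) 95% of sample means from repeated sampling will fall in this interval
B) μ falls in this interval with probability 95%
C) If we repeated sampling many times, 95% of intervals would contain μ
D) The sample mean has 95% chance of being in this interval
C

A) Wrong — coverage applies to intervals containing μ, not to future x̄ values.
B) Wrong — μ is fixed; the randomness lives in the interval, not in μ.
C) Correct — this is the frequentist long-run coverage interpretation.
D) Wrong — x̄ is observed and sits in the interval by construction.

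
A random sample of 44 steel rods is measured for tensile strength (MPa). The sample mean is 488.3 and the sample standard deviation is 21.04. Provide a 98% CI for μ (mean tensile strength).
(480.64, 495.96)

t-interval (σ unknown):
df = n - 1 = 43
t* = 2.416 for 98% confidence

Margin of error = t* · s/√n = 2.416 · 21.04/√44 = 7.66

CI: (480.64, 495.96)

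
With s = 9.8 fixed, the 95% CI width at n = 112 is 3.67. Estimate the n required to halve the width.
n ≈ 448

CI width ∝ 1/√n
To reduce width by factor 2, need √n to grow by 2 → need 2² = 4 times as many samples.

Current: n = 112, width = 3.67
New: n = 448, width ≈ 1.82

Width reduced by factor of 3.67/1.82 = 2.02.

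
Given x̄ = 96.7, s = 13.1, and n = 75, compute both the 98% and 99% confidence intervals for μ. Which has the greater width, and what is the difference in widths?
99% CI is wider by 0.81

df = 74
98% CI: t* = 2.378, (93.10, 100.30), width = 2 · t* · s/√n = 7.19
99% CI: t* = 2.644, (92.70, 100.70), width = 2 · t* · s/√n = 8.00

The 99% CI is wider by 8.00 - 7.19 = 0.81.
Higher confidence requires a wider interval.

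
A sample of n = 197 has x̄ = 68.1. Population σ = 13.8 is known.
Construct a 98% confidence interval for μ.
(65.81, 70.39)

z-interval (σ known):
z* = 2.326 for 98% confidence

Margin of error = z* · σ/√n = 2.326 · 13.8/√197 = 2.29

CI: (68.1 - 2.29, 68.1 + 2.29) = (65.81, 70.39)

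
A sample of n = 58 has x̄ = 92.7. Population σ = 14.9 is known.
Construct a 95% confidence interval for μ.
(88.87, 96.53)

z-interval (σ known):
z* = 1.960 for 95% confidence

Margin of error = z* · σ/√n = 1.960 · 14.9/√58 = 3.83

CI: (92.7 - 3.83, 92.7 + 3.83) = (88.87, 96.53)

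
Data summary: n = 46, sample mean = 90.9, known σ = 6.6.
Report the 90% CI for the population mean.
(89.30, 92.50)

z-interval (σ known):
z* = 1.645 for 90% confidence

Margin of error = z* · σ/√n = 1.645 · 6.6/√46 = 1.60

CI: (90.9 - 1.60, 90.9 + 1.60) = (89.30, 92.50)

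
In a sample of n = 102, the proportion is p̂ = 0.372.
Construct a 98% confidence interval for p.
(0.261, 0.483)

Proportion CI:
SE = √(p̂(1-p̂)/n) = √(0.372 · 0.628 / 102) = 0.04786

z* = 2.326
Margin = z* · SE = 2.326 · 0.04786 = 0.1113

CI: 0.372 ± 0.1113 = (0.261, 0.483)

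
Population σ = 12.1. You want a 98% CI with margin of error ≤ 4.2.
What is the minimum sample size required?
n ≥ 45

For margin E ≤ 4.2:
n ≥ (z* · σ / E)²
n ≥ (2.326 · 12.1 / 4.2)²
n ≥ 44.90

Minimum n = 45 (rounding up)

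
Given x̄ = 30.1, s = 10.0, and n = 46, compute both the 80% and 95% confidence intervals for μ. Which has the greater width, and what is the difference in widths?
95% CI is wider by 2.10

df = 45
80% CI: t* = 1.301, (28.18, 32.02), width = 2 · t* · s/√n = 3.84
95% CI: t* = 2.014, (27.13, 33.07), width = 2 · t* · s/√n = 5.94

The 95% CI is wider by 5.94 - 3.84 = 2.10.
Higher confidence requires a wider interval.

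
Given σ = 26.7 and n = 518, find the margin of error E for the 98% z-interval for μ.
Margin of error = 2.73

Margin of error = z* · σ/√n
= 2.326 · 26.7/√518
= 2.326 · 26.7/22.7596
= 2.73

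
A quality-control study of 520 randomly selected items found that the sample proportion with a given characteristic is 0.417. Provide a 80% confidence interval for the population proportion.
(0.389, 0.445)

Proportion CI:
SE = √(p̂(1-p̂)/n) = √(0.417 · 0.583 / 520) = 0.02162

z* = 1.282
Margin = z* · SE = 1.282 · 0.02162 = 0.0277

CI: 0.417 ± 0.0277 = (0.389, 0.445)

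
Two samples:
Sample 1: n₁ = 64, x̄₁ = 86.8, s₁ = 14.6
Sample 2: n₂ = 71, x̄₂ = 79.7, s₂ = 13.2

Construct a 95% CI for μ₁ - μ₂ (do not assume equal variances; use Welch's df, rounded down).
(2.34, 11.86)

Difference: x̄₁ - x̄₂ = 7.10
SE = √(s₁²/n₁ + s₂²/n₂) = √(14.6²/64 + 13.2²/71) = 2.4051
df = 127.66 → 127 (Welch–Satterthwaite, rounded down)
t* = 1.979

CI: 7.10 ± 1.979 · 2.4051 = 7.10 ± 4.76 = (2.34, 11.86)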